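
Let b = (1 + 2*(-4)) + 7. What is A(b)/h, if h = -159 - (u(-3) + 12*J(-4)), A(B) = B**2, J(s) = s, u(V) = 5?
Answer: 0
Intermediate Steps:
b = 0 (b = (1 - 8) + 7 = -7 + 7 = 0)
h = -116 (h = -159 - (5 + 12*(-4)) = -159 - (5 - 48) = -159 - 1*(-43) = -159 + 43 = -116)
A(b)/h = 0**2/(-116) = 0*(-1/116) = 0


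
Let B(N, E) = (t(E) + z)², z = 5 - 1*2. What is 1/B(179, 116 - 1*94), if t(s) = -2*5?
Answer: 1/49 ≈ 0.020408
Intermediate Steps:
t(s) = -10
z = 3 (z = 5 - 2 = 3)
B(N, E) = 49 (B(N, E) = (-10 + 3)² = (-7)² = 49)
1/B(179, 116 - 1*94) = 1/49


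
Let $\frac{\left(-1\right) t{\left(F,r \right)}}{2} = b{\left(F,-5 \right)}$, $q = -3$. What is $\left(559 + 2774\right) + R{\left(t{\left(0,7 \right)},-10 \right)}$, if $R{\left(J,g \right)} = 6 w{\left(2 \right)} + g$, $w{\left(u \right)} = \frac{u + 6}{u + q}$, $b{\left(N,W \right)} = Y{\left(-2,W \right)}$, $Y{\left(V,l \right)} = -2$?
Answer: $3275$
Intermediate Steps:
$b{\left(N,W \right)} = -2$
$w{\left(u \right)} = \frac{6 + u}{-3 + u}$ ($w{\left(u \right)} = \frac{u + 6}{u - 3} = \frac{6 + u}{-3 + u}$)
$t{\left(F,r \right)} = 4$ ($t{\left(F,r \right)} = \left(-2\right) \left(-2\right) = 4$)
$R{\left(J,g \right)} = -48 + g$ ($R{\left(J,g \right)} = 6 \frac{6 + 2}{-3 + 2} + g = 6 \frac{1}{-1} \cdot 8 + g = 6 \left(\left(-1\right) 8\right) + g = 6 \left(-8\right) + g = -48 + g$)
$\left(559 + 2774\right) + R{\left(t{\left(0,7 \right)},-10 \right)} = \left(559 + 2774\right) - 58 = 3333 - 58 = 3275$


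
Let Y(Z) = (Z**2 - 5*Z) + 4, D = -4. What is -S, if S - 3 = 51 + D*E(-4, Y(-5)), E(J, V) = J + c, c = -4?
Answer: -86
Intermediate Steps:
Y(Z) = 4 + Z**2 - 5*Z
E(J, V) = -4 + J (E(J, V) = J - 4 = -4 + J)
S = 86 (S = 3 + (51 - 4*(-4 - 4)) = 3 + (51 - 4*(-8)) = 3 + (51 + 32) = 3 + 83 = 86)
-S = -1*86 = -86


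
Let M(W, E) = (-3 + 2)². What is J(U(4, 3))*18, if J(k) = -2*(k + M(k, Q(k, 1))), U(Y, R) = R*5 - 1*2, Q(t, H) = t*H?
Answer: -504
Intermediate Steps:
Q(t, H) = H*t
U(Y, R) = -2 + 5*R (U(Y, R) = 5*R - 2 = -2 + 5*R)
M(W, E) = 1 (M(W, E) = (-1)² = 1)
J(k) = -2 - 2*k (J(k) = -2*(k + 1) = -2*(1 + k) = -2 - 2*k)
J(U(4, 3))*18 = (-2 - 2*(-2 + 5*3))*18 = (-2 - 2*(-2 + 15))*18 = (-2 - 2*13)*18 = (-2 - 26)*18 = -28*18 = -504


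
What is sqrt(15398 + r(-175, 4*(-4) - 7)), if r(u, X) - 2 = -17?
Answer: sqrt(15383) ≈ 124.03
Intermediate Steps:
r(u, X) = -15 (r(u, X) = 2 - 17 = -15)
sqrt(15398 + r(-175, 4*(-4) - 7)) = sqrt(15398 - 15) = sqrt(15383)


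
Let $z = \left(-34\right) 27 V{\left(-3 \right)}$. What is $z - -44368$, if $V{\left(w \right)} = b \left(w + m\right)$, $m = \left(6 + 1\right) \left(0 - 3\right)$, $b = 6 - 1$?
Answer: $154528$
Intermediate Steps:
$b = 5$ ($b = 6 - 1 = 5$)
$m = -21$ ($m = 7 \left(-3\right) = -21$)
$V{\left(w \right)} = -105 + 5 w$ ($V{\left(w \right)} = 5 \left(w - 21\right) = 5 \left(-21 + w\right) = -105 + 5 w$)
$z = 110160$ ($z = \left(-34\right) 27 \left(-105 + 5 \left(-3\right)\right) = - 918 \left(-105 - 15\right) = \left(-918\right) \left(-120\right) = 110160$)
$z - -44368 = 110160 - -44368 = 110160 + 44368 = 154528$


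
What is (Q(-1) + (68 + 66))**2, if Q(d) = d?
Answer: 17689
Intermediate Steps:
(Q(-1) + (68 + 66))**2 = (-1 + (68 + 66))**2 = (-1 + 134)**2 = 133**2 = 17689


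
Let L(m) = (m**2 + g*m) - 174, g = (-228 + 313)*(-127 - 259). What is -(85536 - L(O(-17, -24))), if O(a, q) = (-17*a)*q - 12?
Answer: 276152874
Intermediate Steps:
g = -32810 (g = 85*(-386) = -32810)
O(a, q) = -12 - 17*a*q (O(a, q) = -17*a*q - 12 = -12 - 17*a*q)
L(m) = -174 + m**2 - 32810*m (L(m) = (m**2 - 32810*m) - 174 = -174 + m**2 - 32810*m)
-(85536 - L(O(-17, -24))) = -(85536 - (-174 + (-12 - 17*(-17)*(-24))**2 - 32810*(-12 - 17*(-17)*(-24)))) = -(85536 - (-174 + (-12 - 6936)**2 - 32810*(-12 - 6936))) = -(85536 - (-174 + (-6948)**2 - 32810*(-6948))) = -(85536 - (-174 + 48274704 + 227963880)) = -(85536 - 1*276238410) = -(85536 - 276238410) = -1*(-276152874) = 276152874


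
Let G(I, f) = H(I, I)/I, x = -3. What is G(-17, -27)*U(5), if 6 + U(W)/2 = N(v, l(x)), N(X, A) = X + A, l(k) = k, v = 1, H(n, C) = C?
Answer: -16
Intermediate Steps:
G(I, f) = 1 (G(I, f) = I/I = 1)
N(X, A) = A + X
U(W) = -16 (U(W) = -12 + 2*(-3 + 1) = -12 + 2*(-2) = -12 - 4 = -16)
G(-17, -27)*U(5) = 1*(-16) = -16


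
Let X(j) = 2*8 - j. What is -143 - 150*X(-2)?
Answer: -2843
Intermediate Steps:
X(j) = 16 - j
-143 - 150*X(-2) = -143 - 150*(16 - 1*(-2)) = -143 - 150*(16 + 2) = -143 - 150*18 = -143 - 2700 = -2843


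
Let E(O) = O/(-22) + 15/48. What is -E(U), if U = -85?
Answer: -735/176 ≈ -4.1761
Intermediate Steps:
E(O) = 5/16 - O/22 (E(O) = O*(-1/22) + 15*(1/48) = -O/22 + 5/16 = 5/16 - O/22)
-E(U) = -(5/16 - 1/22*(-85)) = -(5/16 + 85/22) = -1*735/176 = -735/176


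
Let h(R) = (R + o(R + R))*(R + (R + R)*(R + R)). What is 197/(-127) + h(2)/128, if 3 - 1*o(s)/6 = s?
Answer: -4295/2032 ≈ -2.1137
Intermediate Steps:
o(s) = 18 - 6*s
h(R) = (18 - 11*R)*(R + 4*R**2) (h(R) = (R + (18 - 6*(R + R)))*(R + (R + R)*(R + R)) = (R + (18 - 12*R))*(R + (2*R)*(2*R)) = (R + (18 - 12*R))*(R + 4*R**2) = (18 - 11*R)*(R + 4*R**2))
197/(-127) + h(2)/128 = 197/(-127) + (2*(18 - 44*2**2 + 61*2))/128 = 197*(-1/127) + (2*(18 - 44*4 + 122))*(1/128) = -197/127 + (2*(18 - 176 + 122))*(1/128) = -197/127 + (2*(-36))*(1/128) = -197/127 - 72*1/128 = -197/127 - 9/16 = -4295/2032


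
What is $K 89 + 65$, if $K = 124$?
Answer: $11101$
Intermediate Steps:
$K 89 + 65 = 124 \cdot 89 + 65 = 11036 + 65 = 11101$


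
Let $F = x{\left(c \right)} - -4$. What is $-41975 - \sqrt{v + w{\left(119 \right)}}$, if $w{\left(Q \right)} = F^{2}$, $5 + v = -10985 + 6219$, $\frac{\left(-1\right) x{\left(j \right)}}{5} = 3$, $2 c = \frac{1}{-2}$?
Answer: $-41975 - 5 i \sqrt{186} \approx -41975.0 - 68.191 i$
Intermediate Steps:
$c = - \frac{1}{4}$ ($c = \frac{1}{2 \left(-2\right)} = \frac{1}{2} \left(- \frac{1}{2}\right) = - \frac{1}{4} \approx -0.25$)
$x{\left(j \right)} = -15$ ($x{\left(j \right)} = \left(-5\right) 3 = -15$)
$v = -4771$ ($v = -5 + \left(-10985 + 6219\right) = -5 - 4766 = -4771$)
$F = -11$ ($F = -15 - -4 = -15 + 4 = -11$)
$w{\left(Q \right)} = 121$ ($w{\left(Q \right)} = \left(-11\right)^{2} = 121$)
$-41975 - \sqrt{v + w{\left(119 \right)}} = -41975 - \sqrt{-4771 + 121} = -41975 - \sqrt{-4650} = -41975 - 5 i \sqrt{186}$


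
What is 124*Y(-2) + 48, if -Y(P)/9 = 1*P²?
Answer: -4416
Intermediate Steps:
Y(P) = -9*P²
124*Y(-2) + 48 = 124*(-9*(-2)²) + 48 = 124*(-9*4) + 48 = 124*(-36) + 48 = -4464 + 48 = -4416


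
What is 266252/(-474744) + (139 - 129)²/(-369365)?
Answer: -4919582219/8767690878 ≈ -0.56110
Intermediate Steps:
266252/(-474744) + (139 - 129)²/(-369365) = 266252*(-1/474744) + 10²*(-1/369365) = -66563/118686 + 100*(-1/369365) = -66563/118686 - 20/73873 = -4919582219/8767690878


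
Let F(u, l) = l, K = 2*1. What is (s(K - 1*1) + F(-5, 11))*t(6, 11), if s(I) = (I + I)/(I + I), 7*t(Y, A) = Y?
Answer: 72/7 ≈ 10.286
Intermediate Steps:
K = 2
t(Y, A) = Y/7
s(I) = 1 (s(I) = (2*I)/((2*I)) = (2*I)*(1/(2*I)) = 1)
(s(K - 1*1) + F(-5, 11))*t(6, 11) = (1 + 11)*((⅐)*6) = 12*(6/7) = 72/7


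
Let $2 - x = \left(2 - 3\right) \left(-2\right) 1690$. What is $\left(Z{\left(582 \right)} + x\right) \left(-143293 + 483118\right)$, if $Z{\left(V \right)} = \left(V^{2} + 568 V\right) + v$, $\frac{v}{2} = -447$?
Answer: $225993140100$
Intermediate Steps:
$v = -894$ ($v = 2 \left(-447\right) = -894$)
$Z{\left(V \right)} = -894 + V^{2} + 568 V$ ($Z{\left(V \right)} = \left(V^{2} + 568 V\right) - 894 = -894 + V^{2} + 568 V$)
$x = -3378$ ($x = 2 - \left(2 - 3\right) \left(-2\right) 1690 = 2 - \left(-1\right) \left(-2\right) 1690 = 2 - 2 \cdot 1690 = 2 - 3380 = -3378$)
$\left(Z{\left(582 \right)} + x\right) \left(-143293 + 483118\right) = \left(\left(-894 + 582^{2} + 568 \cdot 582\right) - 3378\right) \left(-143293 + 483118\right) = \left(\left(-894 + 338724 + 330576\right) - 3378\right) 339825 = \left(668406 - 3378\right) 339825 = 665028 \cdot 339825 = 225993140100$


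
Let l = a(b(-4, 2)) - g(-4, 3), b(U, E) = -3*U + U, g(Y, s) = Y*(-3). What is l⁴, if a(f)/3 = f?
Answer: 20736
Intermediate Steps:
g(Y, s) = -3*Y
b(U, E) = -2*U
a(f) = 3*f
l = 12 (l = 3*(-2*(-4)) - (-3)*(-4) = 3*8 - 1*12 = 24 - 12 = 12)
l⁴ = 12⁴ = 20736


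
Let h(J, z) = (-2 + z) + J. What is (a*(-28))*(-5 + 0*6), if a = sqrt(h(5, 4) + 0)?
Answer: 140*sqrt(7) ≈ 370.41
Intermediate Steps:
h(J, z) = -2 + J + z
a = sqrt(7) (a = sqrt((-2 + 5 + 4) + 0) = sqrt(7 + 0) = sqrt(7) ≈ 2.6458)
(a*(-28))*(-5 + 0*6) = (sqrt(7)*(-28))*(-5 + 0*6) = (-28*sqrt(7))*(-5 + 0) = -28*sqrt(7)*(-5) = 140*sqrt(7)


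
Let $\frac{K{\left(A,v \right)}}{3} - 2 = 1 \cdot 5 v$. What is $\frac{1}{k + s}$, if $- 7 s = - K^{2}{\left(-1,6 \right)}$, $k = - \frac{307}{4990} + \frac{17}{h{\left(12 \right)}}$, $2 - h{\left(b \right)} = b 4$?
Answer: $\frac{401695}{528686994} \approx 0.0007598$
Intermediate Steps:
$h{\left(b \right)} = 2 - 4 b$ ($h{\left(b \right)} = 2 - b 4 = 2 - 4 b$)
$K{\left(A,v \right)} = 6 + 15 v$ ($K{\left(A,v \right)} = 6 + 3 \cdot 1 \cdot 5 v = 6 + 3 \cdot 5 v = 6 + 15 v$)
$k = - \frac{24738}{57385}$ ($k = - \frac{307}{4990} + \frac{17}{2 - 48} = \left(-307\right) \frac{1}{4990} + \frac{17}{2 - 48} = - \frac{307}{4990} + \frac{17}{-46} = - \frac{307}{4990} + 17 \left(- \frac{1}{46}\right) = - \frac{307}{4990} - \frac{17}{46} = - \frac{24738}{57385} \approx -0.43109$)
$s = \frac{9216}{7}$ ($s = - \frac{\left(-1\right) \left(6 + 15 \cdot 6\right)^{2}}{7} = - \frac{\left(-1\right) \left(6 + 90\right)^{2}}{7} = - \frac{\left(-1\right) 96^{2}}{7} = - \frac{\left(-1\right) 9216}{7} = \left(- \frac{1}{7}\right) \left(-9216\right) = \frac{9216}{7} \approx 1316.6$)
$\frac{1}{k + s} = \frac{1}{- \frac{24738}{57385} + \frac{9216}{7}} = \frac{1}{\frac{528686994}{401695}} = \frac{401695}{528686994}$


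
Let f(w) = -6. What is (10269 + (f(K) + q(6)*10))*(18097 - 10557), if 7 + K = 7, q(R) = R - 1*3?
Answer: 77609220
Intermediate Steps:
q(R) = -3 + R (q(R) = R - 3 = -3 + R)
K = 0 (K = -7 + 7 = 0)
(10269 + (f(K) + q(6)*10))*(18097 - 10557) = (10269 + (-6 + (-3 + 6)*10))*(18097 - 10557) = (10269 + (-6 + 3*10))*7540 = (10269 + (-6 + 30))*7540 = (10269 + 24)*7540 = 10293*7540 = 77609220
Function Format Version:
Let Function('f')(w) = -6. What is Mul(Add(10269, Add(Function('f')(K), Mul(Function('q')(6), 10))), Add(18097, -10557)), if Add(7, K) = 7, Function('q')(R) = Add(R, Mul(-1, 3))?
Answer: 77609220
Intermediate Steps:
Function('q')(R) = Add(-3, R) (Function('q')(R) = Add(R, -3) = Add(-3, R))
K = 0 (K = Add(-7, 7) = 0)
Mul(Add(10269, Add(Function('f')(K), Mul(Function('q')(6), 10))), Add(18097, -10557)) = Mul(Add(10269, Add(-6, Mul(Add(-3, 6), 10))), Add(18097, -10557)) = Mul(Add(10269, Add(-6, Mul(3, 10))), 7540) = Mul(Add(10269, Add(-6, 30)), 7540) = Mul(Add(10269, 24), 7540) = Mul(10293, 7540) = 77609220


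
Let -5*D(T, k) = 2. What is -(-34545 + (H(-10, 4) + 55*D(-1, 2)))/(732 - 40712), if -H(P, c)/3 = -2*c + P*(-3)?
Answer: -34633/39980 ≈ -0.86626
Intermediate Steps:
D(T, k) = -⅖ (D(T, k) = -⅕*2 = -⅖)
H(P, c) = 6*c + 9*P (H(P, c) = -3*(-2*c + P*(-3)) = -3*(-2*c - 3*P) = -3*(-3*P - 2*c) = 6*c + 9*P)
-(-34545 + (H(-10, 4) + 55*D(-1, 2)))/(732 - 40712) = -(-34545 + ((6*4 + 9*(-10)) + 55*(-⅖)))/(732 - 40712) = -(-34545 + ((24 - 90) - 22))/(-39980) = -(-34545 + (-66 - 22))*(-1)/39980 = -(-34545 - 88)*(-1)/39980 = -(-34633)*(-1)/39980 = -1*34633/39980 = -34633/39980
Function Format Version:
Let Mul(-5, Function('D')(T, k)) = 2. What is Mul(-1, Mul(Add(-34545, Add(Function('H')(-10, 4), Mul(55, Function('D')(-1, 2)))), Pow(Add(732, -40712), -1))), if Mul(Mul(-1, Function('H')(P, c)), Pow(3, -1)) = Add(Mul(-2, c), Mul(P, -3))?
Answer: Rational(-34633, 39980) ≈ -0.86626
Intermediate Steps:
Function('D')(T, k) = Rational(-2, 5) (Function('D')(T, k) = Mul(Rational(-1, 5), 2) = Rational(-2, 5))
Function('H')(P, c) = Add(Mul(6, c), Mul(9, P)) (Function('H')(P, c) = Mul(-3, Add(Mul(-2, c), Mul(P, -3))) = Mul(-3, Add(Mul(-2, c), Mul(-3, P))) = Mul(-3, Add(Mul(-3, P), Mul(-2, c))) = Add(Mul(6, c), Mul(9, P)))
Mul(-1, Mul(Add(-34545, Add(Function('H')(-10, 4), Mul(55, Function('D')(-1, 2)))), Pow(Add(732, -40712), -1))) = Mul(-1, Mul(Add(-34545, Add(Add(Mul(6, 4), Mul(9, -10)), Mul(55, Rational(-2, 5)))), Pow(Add(732, -40712), -1))) = Mul(-1, Mul(Add(-34545, Add(Add(24, -90), -22)), Pow(-39980, -1))) = Mul(-1, Mul(Add(-34545, Add(-66, -22)), Rational(-1, 39980))) = Mul(-1, Mul(Add(-34545, -88), Rational(-1, 39980))) = Mul(-1, Mul(-34633, Rational(-1, 39980))) = Mul(-1, Rational(34633, 39980)) = Rational(-34633, 39980)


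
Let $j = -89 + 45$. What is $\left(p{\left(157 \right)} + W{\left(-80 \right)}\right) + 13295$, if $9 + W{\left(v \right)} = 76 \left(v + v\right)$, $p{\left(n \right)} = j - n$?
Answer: $925$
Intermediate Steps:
$j = -44$
$p{\left(n \right)} = -44 - n$
$W{\left(v \right)} = -9 + 152 v$ ($W{\left(v \right)} = -9 + 76 \left(v + v\right) = -9 + 76 \cdot 2 v = -9 + 152 v$)
$\left(p{\left(157 \right)} + W{\left(-80 \right)}\right) + 13295 = \left(\left(-44 - 157\right) + \left(-9 + 152 \left(-80\right)\right)\right) + 13295 = \left(\left(-44 - 157\right) - 12169\right) + 13295 = \left(-201 - 12169\right) + 13295 = -12370 + 13295 = 925$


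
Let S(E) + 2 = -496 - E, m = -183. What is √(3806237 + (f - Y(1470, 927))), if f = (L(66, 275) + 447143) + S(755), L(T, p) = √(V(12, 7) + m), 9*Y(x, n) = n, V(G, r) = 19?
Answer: √(4252024 + 2*I*√41) ≈ 2062.0 + 0.e-3*I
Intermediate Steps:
Y(x, n) = n/9
L(T, p) = 2*I*√41 (L(T, p) = √(19 - 183) = √(-164) = 2*I*√41)
S(E) = -498 - E (S(E) = -2 + (-496 - E) = -498 - E)
f = 445890 + 2*I*√41 (f = (2*I*√41 + 447143) + (-498 - 1*755) = (447143 + 2*I*√41) + (-498 - 755) = (447143 + 2*I*√41) - 1253 = 445890 + 2*I*√41 ≈ 4.4589e+5 + 12.806*I)
√(3806237 + (f - Y(1470, 927))) = √(3806237 + ((445890 + 2*I*√41) - 927/9)) = √(3806237 + ((445890 + 2*I*√41) - 1*103)) = √(3806237 + ((445890 + 2*I*√41) - 103)) = √(3806237 + (445787 + 2*I*√41)) = √(4252024 + 2*I*√41)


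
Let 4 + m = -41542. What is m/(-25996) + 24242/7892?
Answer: 59879754/12822527 ≈ 4.6699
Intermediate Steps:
m = -41546 (m = -4 - 41542 = -41546)
m/(-25996) + 24242/7892 = -41546/(-25996) + 24242/7892 = -41546*(-1/25996) + 24242*(1/7892) = 20773/12998 + 12121/3946 = 59879754/12822527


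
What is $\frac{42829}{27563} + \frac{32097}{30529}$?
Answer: $\frac{2192216152}{841470827} \approx 2.6052$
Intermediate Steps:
$\frac{42829}{27563} + \frac{32097}{30529} = \frac{2192216152}{841470827}$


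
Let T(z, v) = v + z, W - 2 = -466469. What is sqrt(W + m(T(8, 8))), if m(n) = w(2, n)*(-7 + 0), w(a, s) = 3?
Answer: 6*I*sqrt(12958) ≈ 683.0*I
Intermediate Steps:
W = -466467 (W = 2 - 466469 = -466467)
m(n) = -21 (m(n) = 3*(-7 + 0) = 3*(-7) = -21)
sqrt(W + m(T(8, 8))) = sqrt(-466467 - 21) = sqrt(-466488) = 6*I*sqrt(12958)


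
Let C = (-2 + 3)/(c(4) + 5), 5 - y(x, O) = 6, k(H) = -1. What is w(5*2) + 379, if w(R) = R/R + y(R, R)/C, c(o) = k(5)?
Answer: 376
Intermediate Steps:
y(x, O) = -1 (y(x, O) = 5 - 1*6 = 5 - 6 = -1)
c(o) = -1
C = 1/4 (C = (-2 + 3)/(-1 + 5) = 1/4 ≈ 0.25000)
w(R) = -3 (w(R) = R/R - 1/1/4 = 1 - 1*4 = 1 - 4 = -3)
w(5*2) + 379 = -3 + 379 = 376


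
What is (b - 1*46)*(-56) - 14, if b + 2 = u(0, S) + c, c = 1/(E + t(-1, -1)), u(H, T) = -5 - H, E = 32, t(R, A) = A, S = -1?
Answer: 91518/31 ≈ 2952.2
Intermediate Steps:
c = 1/31 (c = 1/(32 - 1) = 1/31 ≈ 0.032258)
b = -216/31 (b = -2 + ((-5 - 1*0) + 1/31) = -2 + ((-5 + 0) + 1/31) = -2 + (-5 + 1/31) = -2 - 154/31 = -216/31 ≈ -6.9677)
(b - 1*46)*(-56) - 14 = (-216/31 - 1*46)*(-56) - 14 = (-216/31 - 46)*(-56) - 14 = -1642/31*(-56) - 14 = 91952/31 - 14 = 91518/31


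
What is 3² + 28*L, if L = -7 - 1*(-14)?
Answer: 205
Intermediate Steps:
L = 7 (L = -7 + 14 = 7)
3² + 28*L = 3² + 28*7 = 9 + 196 = 205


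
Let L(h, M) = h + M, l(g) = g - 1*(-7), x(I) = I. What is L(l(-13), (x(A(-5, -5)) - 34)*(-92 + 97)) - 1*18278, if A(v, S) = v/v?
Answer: -18449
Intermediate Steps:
A(v, S) = 1
l(g) = 7 + g (l(g) = g + 7 = 7 + g)
L(h, M) = M + h
L(l(-13), (x(A(-5, -5)) - 34)*(-92 + 97)) - 1*18278 = ((1 - 34)*(-92 + 97) + (7 - 13)) - 1*18278 = (-33*5 - 6) - 18278 = (-165 - 6) - 18278 = -171 - 18278 = -18449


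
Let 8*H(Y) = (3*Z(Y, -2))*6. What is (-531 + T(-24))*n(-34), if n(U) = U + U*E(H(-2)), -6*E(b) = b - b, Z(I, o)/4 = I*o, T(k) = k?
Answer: 18870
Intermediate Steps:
Z(I, o) = 4*I*o (Z(I, o) = 4*(I*o) = 4*I*o)
H(Y) = -18*Y (H(Y) = ((3*(4*Y*(-2)))*6)/8 = ((3*(-8*Y))*6)/8 = (-24*Y*6)/8 = (-144*Y)/8 = -18*Y)
E(b) = 0 (E(b) = -(b - b)/6 = -1/6*0 = 0)
n(U) = U (n(U) = U + U*0 = U + 0 = U)
(-531 + T(-24))*n(-34) = (-531 - 24)*(-34) = -555*(-34) = 18870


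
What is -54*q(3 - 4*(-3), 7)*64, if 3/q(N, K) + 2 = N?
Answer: -10368/13 ≈ -797.54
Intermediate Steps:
q(N, K) = 3/(-2 + N)
-54*q(3 - 4*(-3), 7)*64 = -162/(-2 + (3 - 4*(-3)))*64 = -162/(-2 + (3 + 12))*64 = -162/(-2 + 15)*64 = -162/13*64 = -10368/13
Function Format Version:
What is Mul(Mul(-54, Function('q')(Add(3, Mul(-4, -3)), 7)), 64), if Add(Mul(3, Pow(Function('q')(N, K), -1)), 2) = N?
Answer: Rational(-10368, 13) ≈ -797.54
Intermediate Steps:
Function('q')(N, K) = Mul(3, Pow(Add(-2, N), -1))
Mul(Mul(-54, Function('q')(Add(3, Mul(-4, -3)), 7)), 64) = Mul(Mul(-54, Mul(3, Pow(Add(-2, Add(3, Mul(-4, -3))), -1))), 64) = Mul(Mul(-54, Mul(3, Pow(Add(-2, Add(3, 12)), -1))), 64) = Mul(Mul(-54, Mul(3, Pow(Add(-2, 15), -1))), 64) = Mul(Mul(-54, Mul(3, Pow(13, -1))), 64) = Mul(Mul(-54, Mul(3, Rational(1, 13))), 64) = Mul(Mul(-54, Rational(3, 13)), 64) = Mul(Rational(-162, 13), 64) = Rational(-10368, 13)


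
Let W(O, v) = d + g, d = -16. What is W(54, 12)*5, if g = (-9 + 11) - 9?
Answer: -115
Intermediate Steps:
g = -7 (g = 2 - 9 = -7)
W(O, v) = -23 (W(O, v) = -16 - 7 = -23)
W(54, 12)*5 = -23*5 = -115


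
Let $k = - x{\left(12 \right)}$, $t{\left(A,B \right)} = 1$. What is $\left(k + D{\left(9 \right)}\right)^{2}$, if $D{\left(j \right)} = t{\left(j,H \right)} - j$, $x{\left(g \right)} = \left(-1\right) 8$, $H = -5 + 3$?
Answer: $0$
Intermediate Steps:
$H = -2$
$x{\left(g \right)} = -8$
$k = 8$ ($k = \left(-1\right) \left(-8\right) = 8$)
$D{\left(j \right)} = 1 - j$
$\left(k + D{\left(9 \right)}\right)^{2} = \left(8 + \left(1 - 9\right)\right)^{2} = \left(8 - 8\right)^{2} = 0^{2} = 0$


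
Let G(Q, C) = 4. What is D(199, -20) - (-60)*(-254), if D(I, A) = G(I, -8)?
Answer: -15236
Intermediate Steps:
D(I, A) = 4
D(199, -20) - (-60)*(-254) = 4 - (-60)*(-254) = 4 - 1*15240 = 4 - 15240 = -15236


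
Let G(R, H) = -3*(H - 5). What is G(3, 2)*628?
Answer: 5652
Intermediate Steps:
G(R, H) = 15 - 3*H (G(R, H) = -3*(-5 + H) = 15 - 3*H)
G(3, 2)*628 = (15 - 3*2)*628 = (15 - 6)*628 = 9*628 = 5652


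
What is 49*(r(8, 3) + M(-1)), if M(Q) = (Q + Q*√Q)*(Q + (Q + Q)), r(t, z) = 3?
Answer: 294 + 147*I ≈ 294.0 + 147.0*I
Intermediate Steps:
M(Q) = 3*Q*(Q + Q^(3/2)) (M(Q) = (Q + Q^(3/2))*(Q + 2*Q) = (Q + Q^(3/2))*(3*Q) = 3*Q*(Q + Q^(3/2)))
49*(r(8, 3) + M(-1)) = 49*(3 + (3*(-1)² + 3*(-1)^(5/2))) = 49*(3 + (3*1 + 3*I)) = 49*(3 + (3 + 3*I)) = 49*(6 + 3*I) = 294 + 147*I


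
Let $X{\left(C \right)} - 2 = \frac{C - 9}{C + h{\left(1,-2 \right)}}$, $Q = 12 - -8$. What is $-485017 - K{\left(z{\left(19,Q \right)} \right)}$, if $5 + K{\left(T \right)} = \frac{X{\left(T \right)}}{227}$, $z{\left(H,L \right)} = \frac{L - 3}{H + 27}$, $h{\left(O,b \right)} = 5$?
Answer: $- \frac{27194137925}{56069} \approx -4.8501 \cdot 10^{5}$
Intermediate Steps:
$Q = 20$ ($Q = 12 + 8 = 20$)
$z{\left(H,L \right)} = \frac{-3 + L}{27 + H}$
$X{\left(C \right)} = 2 + \frac{-9 + C}{5 + C}$ ($X{\left(C \right)} = 2 + \frac{C - 9}{C + 5} = 2 + \frac{-9 + C}{5 + C}$)
$K{\left(T \right)} = -5 + \frac{1 + 3 T}{227 \left(5 + T\right)}$ ($K{\left(T \right)} = -5 + \frac{\frac{1}{5 + T} \left(1 + 3 T\right)}{227} = -5 + \frac{1 + 3 T}{5 + T} \frac{1}{227} = -5 + \frac{1 + 3 T}{227 \left(5 + T\right)}$)
$-485017 - K{\left(z{\left(19,Q \right)} \right)} = -485017 - \frac{2 \left(-2837 - 566 \frac{-3 + 20}{27 + 19}\right)}{227 \left(5 + \frac{-3 + 20}{27 + 19}\right)} = -485017 - \frac{2 \left(-2837 - 566 \cdot \frac{1}{46} \cdot 17\right)}{227 \left(5 + \frac{1}{46} \cdot 17\right)} = -485017 - \frac{2 \left(-2837 - \frac{4811}{23}\right)}{227 \left(5 + \frac{17}{46}\right)} = -485017 - \frac{2 \left(-2837 - \frac{4811}{23}\right)}{227 \cdot \frac{247}{46}} = -485017 - \frac{2}{227} \cdot \frac{46}{247} \left(- \frac{70062}{23}\right) = -485017 - - \frac{280248}{56069} = -485017 + \frac{280248}{56069} = - \frac{27194137925}{56069}$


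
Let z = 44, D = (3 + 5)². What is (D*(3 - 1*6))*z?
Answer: -8448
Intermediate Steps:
D = 64 (D = 8² = 64)
(D*(3 - 1*6))*z = (64*(3 - 1*6))*44 = (64*(3 - 6))*44 = (64*(-3))*44 = -192*44 = -8448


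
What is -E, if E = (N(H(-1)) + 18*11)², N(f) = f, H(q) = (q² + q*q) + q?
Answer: -39601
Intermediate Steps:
H(q) = q + 2*q² (H(q) = (q² + q²) + q = 2*q² + q = q + 2*q²)
E = 39601 (E = (-(1 + 2*(-1)) + 18*11)² = (-(1 - 2) + 198)² = (-1*(-1) + 198)² = (1 + 198)² = 199² = 39601)
-E = -1*39601 = -39601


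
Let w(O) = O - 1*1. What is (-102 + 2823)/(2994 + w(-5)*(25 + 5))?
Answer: 907/938 ≈ 0.96695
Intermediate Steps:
w(O) = -1 + O (w(O) = O - 1 = -1 + O)
(-102 + 2823)/(2994 + w(-5)*(25 + 5)) = (-102 + 2823)/(2994 + (-1 - 5)*(25 + 5)) = 2721/(2994 - 6*30) = 2721/(2994 - 180) = 2721/2814 = 2721*(1/2814) = 907/938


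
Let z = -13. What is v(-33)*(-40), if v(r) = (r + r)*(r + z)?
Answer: -121440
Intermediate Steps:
v(r) = 2*r*(-13 + r) (v(r) = (r + r)*(r - 13) = (2*r)*(-13 + r) = 2*r*(-13 + r))
v(-33)*(-40) = (2*(-33)*(-13 - 33))*(-40) = (2*(-33)*(-46))*(-40) = 3036*(-40) = -121440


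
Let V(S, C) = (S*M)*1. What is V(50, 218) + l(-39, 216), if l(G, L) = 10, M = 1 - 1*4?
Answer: -140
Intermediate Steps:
M = -3 (M = 1 - 4 = -3)
V(S, C) = -3*S (V(S, C) = (S*(-3))*1 = -3*S*1 = -3*S)
V(50, 218) + l(-39, 216) = -3*50 + 10 = -150 + 10 = -140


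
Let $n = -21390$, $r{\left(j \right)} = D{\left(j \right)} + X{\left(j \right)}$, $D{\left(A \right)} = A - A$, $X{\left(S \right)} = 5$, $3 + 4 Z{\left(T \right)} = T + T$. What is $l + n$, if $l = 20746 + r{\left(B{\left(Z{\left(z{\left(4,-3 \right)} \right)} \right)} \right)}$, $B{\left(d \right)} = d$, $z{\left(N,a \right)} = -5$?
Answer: $-639$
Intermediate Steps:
$Z{\left(T \right)} = - \frac{3}{4} + \frac{T}{2}$ ($Z{\left(T \right)} = - \frac{3}{4} + \frac{T + T}{4} = - \frac{3}{4} + \frac{2 T}{4} = - \frac{3}{4} + \frac{T}{2}$)
$D{\left(A \right)} = 0$
$r{\left(j \right)} = 5$ ($r{\left(j \right)} = 0 + 5 = 5$)
$l = 20751$ ($l = 20746 + 5 = 20751$)
$l + n = 20751 - 21390 = -639$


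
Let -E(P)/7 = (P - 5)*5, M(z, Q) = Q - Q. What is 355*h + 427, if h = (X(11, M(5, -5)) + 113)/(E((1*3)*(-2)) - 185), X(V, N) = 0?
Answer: 25103/40 ≈ 627.58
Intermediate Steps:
M(z, Q) = 0
E(P) = 175 - 35*P (E(P) = -7*(P - 5)*5 = -7*(-5 + P)*5 = -7*(-25 + 5*P) = 175 - 35*P)
h = 113/200 (h = (0 + 113)/((175 - 35*1*3*(-2)) - 185) = 113/((175 - 105*(-2)) - 185) = 113/((175 - 35*(-6)) - 185) = 113/((175 + 210) - 185) = 113/(385 - 185) = 113/200 ≈ 0.56500)
355*h + 427 = 355*(113/200) + 427 = 8023/40 + 427 = 25103/40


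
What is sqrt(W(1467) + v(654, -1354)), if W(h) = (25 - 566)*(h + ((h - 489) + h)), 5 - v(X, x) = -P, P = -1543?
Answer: I*sqrt(2117930) ≈ 1455.3*I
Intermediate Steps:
v(X, x) = -1538 (v(X, x) = 5 - (-1)*(-1543) = 5 - 1*1543 = 5 - 1543 = -1538)
W(h) = 264549 - 1623*h (W(h) = -541*(h + ((-489 + h) + h)) = -541*(h + (-489 + 2*h)) = -541*(-489 + 3*h) = 264549 - 1623*h)
sqrt(W(1467) + v(654, -1354)) = sqrt((264549 - 1623*1467) - 1538) = sqrt((264549 - 2380941) - 1538) = sqrt(-2116392 - 1538) = sqrt(-2117930) = I*sqrt(2117930)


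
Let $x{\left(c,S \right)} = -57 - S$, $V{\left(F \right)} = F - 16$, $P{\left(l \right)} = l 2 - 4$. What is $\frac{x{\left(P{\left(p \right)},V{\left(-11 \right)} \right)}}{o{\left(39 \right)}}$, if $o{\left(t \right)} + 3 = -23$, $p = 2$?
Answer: $\frac{15}{13} \approx 1.1538$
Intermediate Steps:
$P{\left(l \right)} = -4 + 2 l$ ($P{\left(l \right)} = 2 l - 4 = -4 + 2 l$)
$V{\left(F \right)} = -16 + F$
$o{\left(t \right)} = -26$ ($o{\left(t \right)} = -3 - 23 = -26$)
$\frac{x{\left(P{\left(p \right)},V{\left(-11 \right)} \right)}}{o{\left(39 \right)}} = \frac{-57 - \left(-16 - 11\right)}{-26} = \left(-57 - -27\right) \left(- \frac{1}{26}\right) = \left(-57 + 27\right) \left(- \frac{1}{26}\right) = \left(-30\right) \left(- \frac{1}{26}\right) = \frac{15}{13}$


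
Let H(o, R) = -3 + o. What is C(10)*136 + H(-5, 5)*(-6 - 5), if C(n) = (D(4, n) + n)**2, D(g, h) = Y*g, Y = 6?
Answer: 157304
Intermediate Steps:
D(g, h) = 6*g
C(n) = (24 + n)**2 (C(n) = (6*4 + n)**2 = (24 + n)**2)
C(10)*136 + H(-5, 5)*(-6 - 5) = (24 + 10)**2*136 + (-3 - 5)*(-6 - 5) = 34**2*136 - 8*(-11) = 1156*136 + 88 = 157216 + 88 = 157304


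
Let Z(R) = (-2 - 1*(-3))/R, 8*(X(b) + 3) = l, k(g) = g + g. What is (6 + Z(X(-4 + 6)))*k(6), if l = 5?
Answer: 1272/19 ≈ 66.947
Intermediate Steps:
k(g) = 2*g
X(b) = -19/8 (X(b) = -3 + (⅛)*5 = -3 + 5/8 = -19/8)
Z(R) = 1/R (Z(R) = (-2 + 3)/R = 1/R)
(6 + Z(X(-4 + 6)))*k(6) = (6 + 1/(-19/8))*(2*6) = (6 - 8/19)*12 = (106/19)*12 = 1272/19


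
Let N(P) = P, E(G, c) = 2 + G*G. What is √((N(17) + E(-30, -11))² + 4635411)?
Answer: 2*√1369993 ≈ 2340.9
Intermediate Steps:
E(G, c) = 2 + G²
√((N(17) + E(-30, -11))² + 4635411) = √((17 + (2 + (-30)²))² + 4635411) = √((17 + (2 + 900))² + 4635411) = √((17 + 902)² + 4635411) = √(919² + 4635411) = √(844561 + 4635411) = √5479972 = 2*√1369993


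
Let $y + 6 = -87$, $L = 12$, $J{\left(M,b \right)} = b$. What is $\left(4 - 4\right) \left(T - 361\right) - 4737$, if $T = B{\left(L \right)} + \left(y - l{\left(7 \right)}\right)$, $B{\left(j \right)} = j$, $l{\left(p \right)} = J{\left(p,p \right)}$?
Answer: $-4737$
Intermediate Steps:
$l{\left(p \right)} = p$
$y = -93$ ($y = -6 - 87 = -93$)
$T = -88$ ($T = 12 - 100 = -88$)
$\left(4 - 4\right) \left(T - 361\right) - 4737 = \left(4 - 4\right) \left(-88 - 361\right) - 4737 = 0 \left(-449\right) - 4737 = 0 - 4737 = -4737$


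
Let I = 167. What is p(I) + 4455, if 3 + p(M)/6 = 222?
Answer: 5769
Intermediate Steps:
p(M) = 1314 (p(M) = -18 + 6*222 = -18 + 1332 = 1314)
p(I) + 4455 = 1314 + 4455 = 5769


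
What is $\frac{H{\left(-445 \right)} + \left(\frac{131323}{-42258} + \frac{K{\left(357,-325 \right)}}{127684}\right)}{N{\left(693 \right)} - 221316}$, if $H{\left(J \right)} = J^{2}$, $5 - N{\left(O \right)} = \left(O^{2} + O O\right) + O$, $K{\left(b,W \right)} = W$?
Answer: $- \frac{534230431819009}{3190195562240472} \approx -0.16746$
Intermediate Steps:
$N{\left(O \right)} = 5 - O - 2 O^{2}$ ($N{\left(O \right)} = 5 - \left(\left(O^{2} + O O\right) + O\right) = 5 - \left(\left(O^{2} + O^{2}\right) + O\right) = 5 - \left(2 O^{2} + O\right) = 5 - \left(O + 2 O^{2}\right) = 5 - O - 2 O^{2}$)
$\frac{H{\left(-445 \right)} + \left(\frac{131323}{-42258} + \frac{K{\left(357,-325 \right)}}{127684}\right)}{N{\left(693 \right)} - 221316} = \frac{\left(-445\right)^{2} + \left(\frac{131323}{-42258} - \frac{325}{127684}\right)}{\left(5 - 693 - 2 \cdot 693^{2}\right) - 221316} = \frac{198025 + \left(131323 \left(- \frac{1}{42258}\right) - \frac{325}{127684}\right)}{\left(5 - 693 - 960498\right) - 221316} = \frac{198025 - \frac{8390789891}{2697835236}}{\left(5 - 693 - 960498\right) - 221316} = \frac{198025 - \frac{8390789891}{2697835236}}{-961186 - 221316} = \frac{534230431819009}{2697835236 \left(-1182502\right)} = \frac{534230431819009}{2697835236} \left(- \frac{1}{1182502}\right) = - \frac{534230431819009}{3190195562240472}$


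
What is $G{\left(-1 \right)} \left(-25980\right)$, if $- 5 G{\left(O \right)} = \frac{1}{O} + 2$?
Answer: $5196$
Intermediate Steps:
$G{\left(O \right)} = - \frac{2}{5} - \frac{1}{5 O}$ ($G{\left(O \right)} = - \frac{\frac{1}{O} + 2}{5} = - \frac{2 + \frac{1}{O}}{5} = - \frac{2}{5} - \frac{1}{5 O}$)
$G{\left(-1 \right)} \left(-25980\right) = \frac{-1 - -2}{5 \left(-1\right)} \left(-25980\right) = \frac{1}{5} \left(-1\right) \left(-1 + 2\right) \left(-25980\right) = \frac{1}{5} \left(-1\right) 1 \left(-25980\right) = \left(- \frac{1}{5}\right) \left(-25980\right) = 5196$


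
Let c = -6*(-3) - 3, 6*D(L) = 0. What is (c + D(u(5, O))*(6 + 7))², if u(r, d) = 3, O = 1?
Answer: 225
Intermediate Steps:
D(L) = 0 (D(L) = (⅙)*0 = 0)
c = 15 (c = 18 - 3 = 15)
(c + D(u(5, O))*(6 + 7))² = (15 + 0*(6 + 7))² = (15 + 0*13)² = (15 + 0)² = 15² = 225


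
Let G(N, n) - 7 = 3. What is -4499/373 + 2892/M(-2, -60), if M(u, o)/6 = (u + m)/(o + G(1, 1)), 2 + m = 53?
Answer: -9209751/18277 ≈ -503.90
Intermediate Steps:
m = 51 (m = -2 + 53 = 51)
G(N, n) = 10 (G(N, n) = 7 + 3 = 10)
M(u, o) = 6*(51 + u)/(10 + o) (M(u, o) = 6*((u + 51)/(o + 10)) = 6*((51 + u)/(10 + o)) = 6*(51 + u)/(10 + o))
-4499/373 + 2892/M(-2, -60) = -4499/373 + 2892/((6*(51 - 2)/(10 - 60))) = -4499*1/373 + 2892/((6*49/(-50))) = -4499/373 + 2892/((6*(-1/50)*49)) = -4499/373 + 2892/(-147/25) = -4499/373 + 2892*(-25/147) = -4499/373 - 24100/49 = -9209751/18277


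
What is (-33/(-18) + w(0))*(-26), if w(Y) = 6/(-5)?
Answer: -247/15 ≈ -16.467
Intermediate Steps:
w(Y) = -6/5 (w(Y) = 6*(-1/5) = -6/5)
(-33/(-18) + w(0))*(-26) = (-33/(-18) - 6/5)*(-26) = (-33*(-1/18) - 6/5)*(-26) = (11/6 - 6/5)*(-26) = (19/30)*(-26) = -247/15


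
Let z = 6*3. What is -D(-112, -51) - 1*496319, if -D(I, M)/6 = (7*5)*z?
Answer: -492539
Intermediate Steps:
z = 18
D(I, M) = -3780 (D(I, M) = -6*7*5*18 = -210*18 = -6*630 = -3780)
-D(-112, -51) - 1*496319 = -1*(-3780) - 1*496319 = 3780 - 496319 = -492539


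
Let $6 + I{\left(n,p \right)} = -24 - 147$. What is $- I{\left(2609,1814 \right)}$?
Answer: $177$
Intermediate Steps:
$I{\left(n,p \right)} = -177$ ($I{\left(n,p \right)} = -6 - 171 = -177$)
$- I{\left(2609,1814 \right)} = \left(-1\right) \left(-177\right) = 177$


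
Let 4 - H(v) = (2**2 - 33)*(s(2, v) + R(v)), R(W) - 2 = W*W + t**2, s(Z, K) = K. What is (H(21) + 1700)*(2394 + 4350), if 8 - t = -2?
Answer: 121796640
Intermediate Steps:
t = 10 (t = 8 - 1*(-2) = 8 + 2 = 10)
R(W) = 102 + W**2 (R(W) = 2 + (W*W + 10**2) = 2 + (W**2 + 100) = 2 + (100 + W**2) = 102 + W**2)
H(v) = 2962 + 29*v + 29*v**2 (H(v) = 4 - (2**2 - 33)*(v + (102 + v**2)) = 4 - (4 - 33)*(102 + v + v**2) = 4 - (-29)*(102 + v + v**2) = 4 - (-2958 - 29*v - 29*v**2) = 4 + (2958 + 29*v + 29*v**2) = 2962 + 29*v + 29*v**2)
(H(21) + 1700)*(2394 + 4350) = ((2962 + 29*21 + 29*21**2) + 1700)*(2394 + 4350) = ((2962 + 609 + 29*441) + 1700)*6744 = ((2962 + 609 + 12789) + 1700)*6744 = (16360 + 1700)*6744 = 18060*6744 = 121796640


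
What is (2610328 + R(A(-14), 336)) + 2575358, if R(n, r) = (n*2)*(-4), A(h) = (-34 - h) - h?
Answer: 5185734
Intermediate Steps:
A(h) = -34 - 2*h
R(n, r) = -8*n (R(n, r) = (2*n)*(-4) = -8*n)
(2610328 + R(A(-14), 336)) + 2575358 = (2610328 - 8*(-34 - 2*(-14))) + 2575358 = (2610328 - 8*(-34 + 28)) + 2575358 = (2610328 - 8*(-6)) + 2575358 = (2610328 + 48) + 2575358 = 2610376 + 2575358 = 5185734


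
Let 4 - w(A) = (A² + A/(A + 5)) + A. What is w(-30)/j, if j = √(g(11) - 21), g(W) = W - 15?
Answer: 4336*I/25 ≈ 173.44*I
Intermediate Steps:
g(W) = -15 + W
w(A) = 4 - A - A² - A/(5 + A) (w(A) = 4 - ((A² + A/(A + 5)) + A) = 4 - ((A² + A/(5 + A)) + A) = 4 - (A + A² + A/(5 + A)) = 4 + (-A - A² - A/(5 + A)) = 4 - A - A² - A/(5 + A))
j = 5*I (j = √((-15 + 11) - 21) = √(-4 - 21) = √(-25) = 5*I ≈ 5.0*I)
w(-30)/j = ((20 - 1*(-30)³ - 6*(-30)² - 2*(-30))/(5 - 30))/((5*I)) = ((20 - 1*(-27000) - 6*900 + 60)/(-25))*(-I/5) = (-(20 + 27000 - 5400 + 60)/25)*(-I/5) = (-1/25*21680)*(-I/5) = -(-4336)*I/25 = 4336*I/25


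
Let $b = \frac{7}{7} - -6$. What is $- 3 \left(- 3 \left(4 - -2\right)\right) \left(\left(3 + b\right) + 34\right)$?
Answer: $2376$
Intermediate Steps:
$b = 7$ ($b = 7 \cdot \frac{1}{7} + 6 = 1 + 6 = 7$)
$- 3 \left(- 3 \left(4 - -2\right)\right) \left(\left(3 + b\right) + 34\right) = - 3 \left(- 3 \left(4 - -2\right)\right) \left(\left(3 + 7\right) + 34\right) = - 3 \left(- 3 \left(4 + 2\right)\right) \left(10 + 34\right) = - 3 \left(\left(-3\right) 6\right) 44 = \left(-3\right) \left(-18\right) 44 = 54 \cdot 44 = 2376$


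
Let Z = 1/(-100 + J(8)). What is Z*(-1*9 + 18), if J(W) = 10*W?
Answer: -9/20 ≈ -0.45000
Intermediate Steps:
Z = -1/20 (Z = 1/(-100 + 10*8) = 1/(-100 + 80) = 1/(-20) = -1/20 ≈ -0.050000)
Z*(-1*9 + 18) = -(-1*9 + 18)/20 = -(-9 + 18)/20 = -1/20*9 = -9/20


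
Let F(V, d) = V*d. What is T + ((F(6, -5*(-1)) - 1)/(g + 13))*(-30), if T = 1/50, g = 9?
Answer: -21739/550 ≈ -39.525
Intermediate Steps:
T = 1/50 ≈ 0.020000
T + ((F(6, -5*(-1)) - 1)/(g + 13))*(-30) = 1/50 + ((6*(-5*(-1)) - 1)/(9 + 13))*(-30) = 1/50 + ((6*5 - 1)/22)*(-30) = 1/50 + ((30 - 1)*(1/22))*(-30) = 1/50 + (29*(1/22))*(-30) = 1/50 + (29/22)*(-30) = 1/50 - 435/11 = -21739/550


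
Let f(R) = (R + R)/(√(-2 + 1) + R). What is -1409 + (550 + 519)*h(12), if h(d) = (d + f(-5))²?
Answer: 34756663/169 + 1934890*I/169 ≈ 2.0566e+5 + 11449.0*I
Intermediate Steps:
f(R) = 2*R/(I + R) (f(R) = (2*R)/(√(-1) + R) = (2*R)/(I + R) = 2*R/(I + R))
h(d) = (25/13 + d + 5*I/13)² (h(d) = (d + 2*(-5)/(I - 5))² = (d + 2*(-5)/(-5 + I))² = (d + 2*(-5)*((-5 - I)/26))² = (d + (25/13 + 5*I/13))² = (25/13 + d + 5*I/13)²)
-1409 + (550 + 519)*h(12) = -1409 + (550 + 519)*((25 + 5*I + 13*12)²/169) = -1409 + 1069*((25 + 5*I + 156)²/169) = -1409 + 1069*((181 + 5*I)²/169) = -1409 + 1069*(181 + 5*I)²/169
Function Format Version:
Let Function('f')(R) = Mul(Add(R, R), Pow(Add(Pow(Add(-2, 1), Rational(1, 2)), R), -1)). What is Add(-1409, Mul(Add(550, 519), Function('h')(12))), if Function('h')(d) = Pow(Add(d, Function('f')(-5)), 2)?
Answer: Add(Rational(34756663, 169), Mul(Rational(1934890, 169), I)) ≈ Add(2.0566e+5, Mul(11449., I))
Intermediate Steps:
Function('f')(R) = Mul(2, R, Pow(Add(I, R), -1)) (Function('f')(R) = Mul(Mul(2, R), Pow(Add(Pow(-1, Rational(1, 2)), R), -1)) = Mul(Mul(2, R), Pow(Add(I, R), -1)) = Mul(2, R, Pow(Add(I, R), -1)))
Function('h')(d) = Pow(Add(Rational(25, 13), d, Mul(Rational(5, 13), I)), 2) (Function('h')(d) = Pow(Add(d, Mul(2, -5, Pow(Add(I, -5), -1))), 2) = Pow(Add(d, Mul(2, -5, Pow(Add(-5, I), -1))), 2) = Pow(Add(d, Mul(2, -5, Mul(Rational(1, 26), Add(-5, Mul(-1, I))))), 2) = Pow(Add(d, Add(Rational(25, 13), Mul(Rational(5, 13), I))), 2) = Pow(Add(Rational(25, 13), d, Mul(Rational(5, 13), I)), 2))
Add(-1409, Mul(Add(550, 519), Function('h')(12))) = Add(-1409, Mul(Add(550, 519), Mul(Rational(1, 169), Pow(Add(25, Mul(5, I), Mul(13, 12)), 2)))) = Add(-1409, Mul(1069, Mul(Rational(1, 169), Pow(Add(25, Mul(5, I), 156), 2)))) = Add(-1409, Mul(1069, Mul(Rational(1, 169), Pow(Add(181, Mul(5, I)), 2)))) = Add(-1409, Mul(Rational(1069, 169), Pow(Add(181, Mul(5, I)), 2)))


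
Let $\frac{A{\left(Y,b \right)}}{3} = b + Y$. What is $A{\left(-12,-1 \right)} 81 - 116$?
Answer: $-3275$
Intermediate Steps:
$A{\left(Y,b \right)} = 3 Y + 3 b$ ($A{\left(Y,b \right)} = 3 \left(b + Y\right) = 3 \left(Y + b\right) = 3 Y + 3 b$)
$A{\left(-12,-1 \right)} 81 - 116 = \left(3 \left(-12\right) + 3 \left(-1\right)\right) 81 - 116 = \left(-36 - 3\right) 81 - 116 = \left(-39\right) 81 - 116 = -3159 - 116 = -3275$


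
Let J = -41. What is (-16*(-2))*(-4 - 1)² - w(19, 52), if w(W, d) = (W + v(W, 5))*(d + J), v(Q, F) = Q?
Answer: 382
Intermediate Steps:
w(W, d) = 2*W*(-41 + d) (w(W, d) = (W + W)*(d - 41) = (2*W)*(-41 + d) = 2*W*(-41 + d))
(-16*(-2))*(-4 - 1)² - w(19, 52) = (-16*(-2))*(-4 - 1)² - 2*19*(-41 + 52) = 32*(-5)² - 2*19*11 = 32*25 - 1*418 = 800 - 418 = 382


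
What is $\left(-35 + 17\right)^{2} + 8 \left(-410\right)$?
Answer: $-2956$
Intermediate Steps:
$\left(-35 + 17\right)^{2} + 8 \left(-410\right) = \left(-18\right)^{2} - 3280 = 324 - 3280 = -2956$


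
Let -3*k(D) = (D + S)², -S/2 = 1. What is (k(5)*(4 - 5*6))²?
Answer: 6084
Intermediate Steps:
S = -2 (S = -2*1 = -2)
k(D) = -(-2 + D)²/3 (k(D) = -(D - 2)²/3 = -(-2 + D)²/3)
(k(5)*(4 - 5*6))² = ((-(-2 + 5)²/3)*(4 - 5*6))² = ((-⅓*3²)*(4 - 30))² = (-⅓*9*(-26))² = (-3*(-26))² = 78² = 6084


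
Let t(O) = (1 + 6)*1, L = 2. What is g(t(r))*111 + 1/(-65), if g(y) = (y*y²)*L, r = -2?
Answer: 4949489/65 ≈ 76146.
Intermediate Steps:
t(O) = 7 (t(O) = 7*1 = 7)
g(y) = 2*y³ (g(y) = (y*y²)*2 = y³*2 = 2*y³)
g(t(r))*111 + 1/(-65) = (2*7³)*111 + 1/(-65) = (2*343)*111 - 1/65 = 686*111 - 1/65 = 76146 - 1/65 = 4949489/65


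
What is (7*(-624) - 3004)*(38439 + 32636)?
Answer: -523964900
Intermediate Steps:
(7*(-624) - 3004)*(38439 + 32636) = (-4368 - 3004)*71075 = -7372*71075 = -523964900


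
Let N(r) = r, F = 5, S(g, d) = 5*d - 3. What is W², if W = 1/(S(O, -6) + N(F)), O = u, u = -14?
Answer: 1/784 ≈ 0.0012755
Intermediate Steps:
O = -14
S(g, d) = -3 + 5*d
W = -1/28 (W = 1/((-3 + 5*(-6)) + 5) = 1/((-3 - 30) + 5) = 1/(-33 + 5) = 1/(-28) = -1/28 ≈ -0.035714)
W² = (-1/28)² = 1/784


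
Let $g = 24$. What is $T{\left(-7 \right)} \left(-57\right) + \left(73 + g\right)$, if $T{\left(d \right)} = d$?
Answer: $496$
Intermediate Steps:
$T{\left(-7 \right)} \left(-57\right) + \left(73 + g\right) = \left(-7\right) \left(-57\right) + \left(73 + 24\right) = 399 + 97 = 496$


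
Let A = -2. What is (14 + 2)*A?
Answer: -32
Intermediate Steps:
(14 + 2)*A = (14 + 2)*(-2) = 16*(-2) = -32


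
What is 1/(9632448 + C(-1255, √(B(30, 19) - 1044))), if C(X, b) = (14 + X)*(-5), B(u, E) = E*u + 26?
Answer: 1/9638653 ≈ 1.0375e-7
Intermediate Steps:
B(u, E) = 26 + E*u
C(X, b) = -70 - 5*X
1/(9632448 + C(-1255, √(B(30, 19) - 1044))) = 1/(9632448 + (-70 - 5*(-1255))) = 1/(9632448 + (-70 + 6275)) = 1/(9632448 + 6205) = 1/9638653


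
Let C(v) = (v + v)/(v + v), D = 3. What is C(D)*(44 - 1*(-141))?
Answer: 185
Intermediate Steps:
C(v) = 1 (C(v) = (2*v)/((2*v)) = (2*v)*(1/(2*v)) = 1)
C(D)*(44 - 1*(-141)) = 1*(44 - 1*(-141)) = 1*(44 + 141) = 1*185 = 185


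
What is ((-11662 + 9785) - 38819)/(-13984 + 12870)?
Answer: 20348/557 ≈ 36.531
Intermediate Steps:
((-11662 + 9785) - 38819)/(-13984 + 12870) = (-1877 - 38819)/(-1114) = -40696*(-1/1114) = 20348/557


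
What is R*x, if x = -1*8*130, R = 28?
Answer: -29120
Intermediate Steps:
x = -1040 (x = -8*130 = -1040)
R*x = 28*(-1040) = -29120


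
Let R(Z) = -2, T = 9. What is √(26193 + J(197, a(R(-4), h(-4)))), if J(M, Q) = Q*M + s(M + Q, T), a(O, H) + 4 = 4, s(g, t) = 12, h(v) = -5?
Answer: √26205 ≈ 161.88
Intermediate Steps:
a(O, H) = 0 (a(O, H) = -4 + 4 = 0)
J(M, Q) = 12 + M*Q (J(M, Q) = Q*M + 12 = M*Q + 12 = 12 + M*Q)
√(26193 + J(197, a(R(-4), h(-4)))) = √(26193 + (12 + 197*0)) = √(26193 + (12 + 0)) = √(26193 + 12) = √26205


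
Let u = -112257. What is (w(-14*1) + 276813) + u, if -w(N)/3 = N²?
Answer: 163968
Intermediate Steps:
w(N) = -3*N²
(w(-14*1) + 276813) + u = (-3*(-14*1)² + 276813) - 112257 = (-3*(-14)² + 276813) - 112257 = (-3*196 + 276813) - 112257 = (-588 + 276813) - 112257 = 276225 - 112257 = 163968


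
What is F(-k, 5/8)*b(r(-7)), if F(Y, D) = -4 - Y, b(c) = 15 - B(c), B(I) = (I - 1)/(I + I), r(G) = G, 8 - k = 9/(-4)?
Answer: 2525/28 ≈ 90.179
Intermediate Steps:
k = 41/4 (k = 8 - 9/(-4) = 8 - 9*(-1)/4 = 8 - 1*(-9/4) = 8 + 9/4 = 41/4 ≈ 10.250)
B(I) = (-1 + I)/(2*I) (B(I) = (-1 + I)/((2*I)) = (-1 + I)*(1/(2*I)) = (-1 + I)/(2*I))
b(c) = 15 - (-1 + c)/(2*c)
F(-k, 5/8)*b(r(-7)) = (-4 - (-1)*41/4)*((½)*(1 + 29*(-7))/(-7)) = (-4 - 1*(-41/4))*((½)*(-⅐)*(1 - 203)) = (-4 + 41/4)*((½)*(-⅐)*(-202)) = (25/4)*(101/7) = 2525/28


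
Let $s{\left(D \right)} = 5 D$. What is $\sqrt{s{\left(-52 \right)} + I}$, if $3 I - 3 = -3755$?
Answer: $\frac{2 i \sqrt{3399}}{3} \approx 38.867 i$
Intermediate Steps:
$I = - \frac{3752}{3}$ ($I = 1 + \frac{1}{3} \left(-3755\right) = 1 - \frac{3755}{3} = - \frac{3752}{3} \approx -1250.7$)
$\sqrt{s{\left(-52 \right)} + I} = \sqrt{5 \left(-52\right) - \frac{3752}{3}} = \sqrt{-260 - \frac{3752}{3}} = \sqrt{- \frac{4532}{3}} = \frac{2 i \sqrt{3399}}{3}$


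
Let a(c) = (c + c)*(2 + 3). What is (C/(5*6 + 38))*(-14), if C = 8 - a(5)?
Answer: 147/17 ≈ 8.6471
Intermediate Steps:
a(c) = 10*c (a(c) = (2*c)*5 = 10*c)
C = -42 (C = 8 - 10*5 = 8 - 1*50 = 8 - 50 = -42)
(C/(5*6 + 38))*(-14) = (-42/(5*6 + 38))*(-14) = (-42/(30 + 38))*(-14) = (-42/68)*(-14) = ((1/68)*(-42))*(-14) = -21/34*(-14) = 147/17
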